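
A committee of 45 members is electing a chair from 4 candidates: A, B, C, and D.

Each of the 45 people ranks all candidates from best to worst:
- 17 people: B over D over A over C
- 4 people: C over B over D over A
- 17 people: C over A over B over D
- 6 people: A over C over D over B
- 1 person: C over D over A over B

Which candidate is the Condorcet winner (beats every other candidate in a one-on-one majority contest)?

A vs B: 24–21
A vs C: 23–22
A vs D: 23–22
A beats every other candidate.

A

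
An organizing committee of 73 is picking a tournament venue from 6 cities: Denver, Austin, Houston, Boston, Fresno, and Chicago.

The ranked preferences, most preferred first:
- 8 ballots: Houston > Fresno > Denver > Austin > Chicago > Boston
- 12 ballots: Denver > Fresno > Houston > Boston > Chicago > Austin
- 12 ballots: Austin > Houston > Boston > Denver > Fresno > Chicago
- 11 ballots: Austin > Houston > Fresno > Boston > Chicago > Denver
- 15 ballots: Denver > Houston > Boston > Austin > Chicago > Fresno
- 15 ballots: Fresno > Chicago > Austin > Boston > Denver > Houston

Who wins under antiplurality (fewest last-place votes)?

Boston

Last-place votes: Denver 11, Austin 12, Houston 15, Boston 8, Fresno 15, Chicago 12.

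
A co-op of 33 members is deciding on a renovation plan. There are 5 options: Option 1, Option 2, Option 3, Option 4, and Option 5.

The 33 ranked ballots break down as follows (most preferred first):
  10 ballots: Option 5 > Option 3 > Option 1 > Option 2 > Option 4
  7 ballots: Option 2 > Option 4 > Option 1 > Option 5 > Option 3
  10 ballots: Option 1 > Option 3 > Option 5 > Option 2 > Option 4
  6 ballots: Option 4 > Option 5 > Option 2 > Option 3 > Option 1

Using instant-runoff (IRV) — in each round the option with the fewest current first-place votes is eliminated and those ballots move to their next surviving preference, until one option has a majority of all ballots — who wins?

Round 1: Option 1 10, Option 2 7, Option 3 0, Option 4 6, Option 5 10. Option 3 eliminated.
Round 2: Option 1 10, Option 2 7, Option 4 6, Option 5 10. Option 4 eliminated.
Round 3: Option 1 10, Option 2 7, Option 5 16. Option 2 eliminated.
Round 4: Option 1 17, Option 5 16. Option 1 has a majority (≥17).

Option 1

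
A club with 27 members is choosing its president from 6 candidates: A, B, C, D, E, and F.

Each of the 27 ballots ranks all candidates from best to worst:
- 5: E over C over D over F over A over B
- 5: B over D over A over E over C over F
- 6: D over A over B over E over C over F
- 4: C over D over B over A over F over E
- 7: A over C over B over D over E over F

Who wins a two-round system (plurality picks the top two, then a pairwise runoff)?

Round 1 first-place votes: A 7, B 5, C 4, D 6, E 5, F 0. A and D advance.
Runoff: A is ranked above D on 7 ballots, D above A on 20.

D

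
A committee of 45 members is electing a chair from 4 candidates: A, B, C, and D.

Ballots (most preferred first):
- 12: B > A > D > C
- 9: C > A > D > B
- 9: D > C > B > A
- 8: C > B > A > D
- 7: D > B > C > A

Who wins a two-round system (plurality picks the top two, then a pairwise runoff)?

D

Round 1 first-place votes: A 0, B 12, C 17, D 16. C and D advance.
Runoff: C is ranked above D on 17 ballots, D above C on 28.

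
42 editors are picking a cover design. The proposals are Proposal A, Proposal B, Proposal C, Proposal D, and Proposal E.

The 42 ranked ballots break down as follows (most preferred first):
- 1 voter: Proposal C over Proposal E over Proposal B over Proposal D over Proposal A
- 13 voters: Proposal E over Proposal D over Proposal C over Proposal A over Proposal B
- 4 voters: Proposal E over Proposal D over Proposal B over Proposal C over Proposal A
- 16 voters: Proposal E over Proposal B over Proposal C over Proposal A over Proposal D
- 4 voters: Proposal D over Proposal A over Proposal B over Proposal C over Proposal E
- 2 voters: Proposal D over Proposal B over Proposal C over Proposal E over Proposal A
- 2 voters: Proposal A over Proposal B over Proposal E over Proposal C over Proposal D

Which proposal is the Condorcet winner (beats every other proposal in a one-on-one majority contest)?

Proposal E vs Proposal A: 36–6
Proposal E vs Proposal B: 34–8
Proposal E vs Proposal C: 35–7
Proposal E vs Proposal D: 36–6
Proposal E beats every other proposal.

Proposal E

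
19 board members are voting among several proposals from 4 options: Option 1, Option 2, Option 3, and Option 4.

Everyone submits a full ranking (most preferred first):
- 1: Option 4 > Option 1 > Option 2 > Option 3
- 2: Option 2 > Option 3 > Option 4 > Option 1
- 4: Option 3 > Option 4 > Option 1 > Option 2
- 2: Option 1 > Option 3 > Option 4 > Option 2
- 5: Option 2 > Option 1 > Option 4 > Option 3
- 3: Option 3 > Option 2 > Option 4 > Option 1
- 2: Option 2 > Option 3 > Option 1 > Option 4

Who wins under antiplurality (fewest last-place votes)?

Option 4

Last-place votes: Option 1 5, Option 2 6, Option 3 6, Option 4 2.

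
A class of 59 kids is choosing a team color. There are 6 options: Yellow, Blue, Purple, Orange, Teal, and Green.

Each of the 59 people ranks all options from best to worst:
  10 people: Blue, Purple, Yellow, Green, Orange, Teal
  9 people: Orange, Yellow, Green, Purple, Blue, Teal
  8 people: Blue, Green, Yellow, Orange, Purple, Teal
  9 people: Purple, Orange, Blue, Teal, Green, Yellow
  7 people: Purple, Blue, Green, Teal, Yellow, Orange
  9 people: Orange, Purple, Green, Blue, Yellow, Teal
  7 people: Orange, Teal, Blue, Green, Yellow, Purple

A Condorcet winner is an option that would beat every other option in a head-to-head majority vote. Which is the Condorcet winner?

Orange

Orange vs Yellow: 34–25
Orange vs Blue: 34–25
Orange vs Purple: 33–26
Orange vs Teal: 52–7
Orange vs Green: 34–25
Orange beats every other option.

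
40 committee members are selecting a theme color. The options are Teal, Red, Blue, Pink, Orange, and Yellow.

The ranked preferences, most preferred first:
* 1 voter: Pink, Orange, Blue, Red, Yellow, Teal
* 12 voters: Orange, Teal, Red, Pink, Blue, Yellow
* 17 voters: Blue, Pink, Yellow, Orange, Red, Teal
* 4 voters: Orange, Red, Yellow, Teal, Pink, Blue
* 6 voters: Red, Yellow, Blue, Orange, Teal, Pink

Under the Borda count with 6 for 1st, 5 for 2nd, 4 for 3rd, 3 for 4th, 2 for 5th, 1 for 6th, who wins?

Orange

Teal: 1×1 + 12×5 + 17×1 + 4×3 + 6×2 = 102
Red: 1×3 + 12×4 + 17×2 + 4×5 + 6×6 = 141
Blue: 1×4 + 12×2 + 17×6 + 4×1 + 6×4 = 158
Pink: 1×6 + 12×3 + 17×5 + 4×2 + 6×1 = 141
Orange: 1×5 + 12×6 + 17×3 + 4×6 + 6×3 = 170
Yellow: 1×2 + 12×1 + 17×4 + 4×4 + 6×5 = 128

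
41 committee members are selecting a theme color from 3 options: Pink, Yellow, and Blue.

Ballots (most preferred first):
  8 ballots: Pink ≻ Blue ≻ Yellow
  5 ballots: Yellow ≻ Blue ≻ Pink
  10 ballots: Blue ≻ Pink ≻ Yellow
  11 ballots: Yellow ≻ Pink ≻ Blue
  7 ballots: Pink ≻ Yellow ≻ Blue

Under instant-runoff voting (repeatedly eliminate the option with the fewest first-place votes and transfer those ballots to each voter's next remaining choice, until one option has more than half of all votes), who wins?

Pink

Round 1: Pink 15, Yellow 16, Blue 10. Blue eliminated.
Round 2: Pink 25, Yellow 16. Pink has a majority (≥21).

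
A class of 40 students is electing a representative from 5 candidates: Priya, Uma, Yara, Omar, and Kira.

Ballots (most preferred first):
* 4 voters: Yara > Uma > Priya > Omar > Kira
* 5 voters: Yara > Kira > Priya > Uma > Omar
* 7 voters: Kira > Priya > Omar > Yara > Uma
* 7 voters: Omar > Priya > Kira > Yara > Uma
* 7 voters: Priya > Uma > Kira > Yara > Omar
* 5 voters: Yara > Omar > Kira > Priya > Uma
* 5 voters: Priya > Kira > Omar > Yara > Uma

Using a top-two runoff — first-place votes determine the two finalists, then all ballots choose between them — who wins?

Round 1 first-place votes: Priya 12, Uma 0, Yara 14, Omar 7, Kira 7. Yara and Priya advance.
Runoff: Yara is ranked above Priya on 14 ballots, Priya above Yara on 26.

Priya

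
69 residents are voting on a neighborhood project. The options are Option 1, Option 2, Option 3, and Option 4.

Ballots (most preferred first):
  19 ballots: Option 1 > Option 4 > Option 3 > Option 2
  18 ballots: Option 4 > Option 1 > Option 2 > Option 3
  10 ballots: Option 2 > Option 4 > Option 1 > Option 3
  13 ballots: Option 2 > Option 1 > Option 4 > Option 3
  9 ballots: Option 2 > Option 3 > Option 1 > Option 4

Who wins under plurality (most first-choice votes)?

First-place votes: Option 1 19, Option 2 32, Option 3 0, Option 4 18.

Option 2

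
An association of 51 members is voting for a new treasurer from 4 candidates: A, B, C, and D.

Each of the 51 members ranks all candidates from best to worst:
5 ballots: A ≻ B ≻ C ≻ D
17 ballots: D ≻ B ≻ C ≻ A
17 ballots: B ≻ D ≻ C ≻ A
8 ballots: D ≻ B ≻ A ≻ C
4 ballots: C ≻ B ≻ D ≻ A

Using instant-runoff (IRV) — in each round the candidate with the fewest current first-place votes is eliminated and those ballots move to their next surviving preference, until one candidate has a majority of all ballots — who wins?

Round 1: A 5, B 17, C 4, D 25. C eliminated.
Round 2: A 5, B 21, D 25. A eliminated.
Round 3: B 26, D 25. B has a majority (≥26).

B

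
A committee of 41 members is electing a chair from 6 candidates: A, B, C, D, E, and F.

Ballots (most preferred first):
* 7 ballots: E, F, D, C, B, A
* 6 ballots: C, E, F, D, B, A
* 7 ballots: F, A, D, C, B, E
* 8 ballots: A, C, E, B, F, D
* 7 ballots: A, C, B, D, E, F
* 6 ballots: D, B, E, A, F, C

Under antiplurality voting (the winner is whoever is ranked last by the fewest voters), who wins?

Last-place votes: A 13, B 0, C 6, D 8, E 7, F 7.

B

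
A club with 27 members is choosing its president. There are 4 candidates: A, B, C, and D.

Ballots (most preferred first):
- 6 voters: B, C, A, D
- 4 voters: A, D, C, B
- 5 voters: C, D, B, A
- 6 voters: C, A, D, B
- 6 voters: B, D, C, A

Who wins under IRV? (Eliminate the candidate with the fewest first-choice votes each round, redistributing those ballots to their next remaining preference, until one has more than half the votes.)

C

Round 1: A 4, B 12, C 11, D 0. D eliminated.
Round 2: A 4, B 12, C 11. A eliminated.
Round 3: B 12, C 15. C has a majority (≥14).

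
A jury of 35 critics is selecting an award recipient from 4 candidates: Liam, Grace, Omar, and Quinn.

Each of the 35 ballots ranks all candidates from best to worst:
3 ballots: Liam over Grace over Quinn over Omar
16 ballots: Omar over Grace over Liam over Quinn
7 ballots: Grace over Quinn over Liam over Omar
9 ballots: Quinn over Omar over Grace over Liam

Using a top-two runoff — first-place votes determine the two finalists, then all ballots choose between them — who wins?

Round 1 first-place votes: Liam 3, Grace 7, Omar 16, Quinn 9. Omar and Quinn advance.
Runoff: Omar is ranked above Quinn on 16 ballots, Quinn above Omar on 19.

Quinn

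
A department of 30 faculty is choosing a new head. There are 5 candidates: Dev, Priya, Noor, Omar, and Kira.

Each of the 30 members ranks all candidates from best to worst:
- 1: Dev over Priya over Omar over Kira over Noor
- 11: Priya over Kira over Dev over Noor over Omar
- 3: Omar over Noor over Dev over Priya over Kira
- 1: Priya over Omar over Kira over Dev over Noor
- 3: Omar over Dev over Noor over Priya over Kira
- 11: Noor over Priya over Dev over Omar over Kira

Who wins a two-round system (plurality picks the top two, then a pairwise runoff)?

Noor

Round 1 first-place votes: Dev 1, Priya 12, Noor 11, Omar 6, Kira 0. Priya and Noor advance.
Runoff: Priya is ranked above Noor on 13 ballots, Noor above Priya on 17.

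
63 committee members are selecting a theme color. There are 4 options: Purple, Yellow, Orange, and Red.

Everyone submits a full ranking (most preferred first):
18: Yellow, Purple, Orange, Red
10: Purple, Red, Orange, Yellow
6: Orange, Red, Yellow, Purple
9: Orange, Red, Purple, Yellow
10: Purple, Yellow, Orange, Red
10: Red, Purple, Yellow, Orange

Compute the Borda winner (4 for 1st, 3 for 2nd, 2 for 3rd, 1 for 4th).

Purple: 18×3 + 10×4 + 6×1 + 9×2 + 10×4 + 10×3 = 188
Yellow: 18×4 + 10×1 + 6×2 + 9×1 + 10×3 + 10×2 = 153
Orange: 18×2 + 10×2 + 6×4 + 9×4 + 10×2 + 10×1 = 146
Red: 18×1 + 10×3 + 6×3 + 9×3 + 10×1 + 10×4 = 143

Purple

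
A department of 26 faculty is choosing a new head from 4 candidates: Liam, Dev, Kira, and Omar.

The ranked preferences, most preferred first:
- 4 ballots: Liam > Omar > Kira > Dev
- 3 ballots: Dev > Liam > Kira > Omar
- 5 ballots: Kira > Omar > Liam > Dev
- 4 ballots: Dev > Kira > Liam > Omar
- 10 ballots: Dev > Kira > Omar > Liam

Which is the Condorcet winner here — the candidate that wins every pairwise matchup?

Dev vs Liam: 17–9
Dev vs Kira: 17–9
Dev vs Omar: 17–9
Dev beats every other candidate.

Dev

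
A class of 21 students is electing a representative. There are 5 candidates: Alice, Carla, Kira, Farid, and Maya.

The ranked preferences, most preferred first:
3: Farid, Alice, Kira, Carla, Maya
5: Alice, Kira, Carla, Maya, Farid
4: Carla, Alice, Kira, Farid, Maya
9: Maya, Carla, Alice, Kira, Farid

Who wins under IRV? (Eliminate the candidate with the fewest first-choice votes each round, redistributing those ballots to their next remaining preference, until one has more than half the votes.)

Round 1: Alice 5, Carla 4, Kira 0, Farid 3, Maya 9. Kira eliminated.
Round 2: Alice 5, Carla 4, Farid 3, Maya 9. Farid eliminated.
Round 3: Alice 8, Carla 4, Maya 9. Carla eliminated.
Round 4: Alice 12, Maya 9. Alice has a majority (≥11).

Alice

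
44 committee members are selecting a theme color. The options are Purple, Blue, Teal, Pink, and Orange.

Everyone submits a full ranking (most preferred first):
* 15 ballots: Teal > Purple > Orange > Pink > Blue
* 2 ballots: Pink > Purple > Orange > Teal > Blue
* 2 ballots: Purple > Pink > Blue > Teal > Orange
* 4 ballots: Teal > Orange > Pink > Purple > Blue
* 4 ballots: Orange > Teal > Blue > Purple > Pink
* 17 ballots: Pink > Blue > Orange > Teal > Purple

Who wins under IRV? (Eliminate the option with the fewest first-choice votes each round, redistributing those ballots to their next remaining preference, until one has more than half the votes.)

Round 1: Purple 2, Blue 0, Teal 19, Pink 19, Orange 4. Blue eliminated.
Round 2: Purple 2, Teal 19, Pink 19, Orange 4. Purple eliminated.
Round 3: Teal 19, Pink 21, Orange 4. Orange eliminated.
Round 4: Teal 23, Pink 21. Teal has a majority (≥23).

Teal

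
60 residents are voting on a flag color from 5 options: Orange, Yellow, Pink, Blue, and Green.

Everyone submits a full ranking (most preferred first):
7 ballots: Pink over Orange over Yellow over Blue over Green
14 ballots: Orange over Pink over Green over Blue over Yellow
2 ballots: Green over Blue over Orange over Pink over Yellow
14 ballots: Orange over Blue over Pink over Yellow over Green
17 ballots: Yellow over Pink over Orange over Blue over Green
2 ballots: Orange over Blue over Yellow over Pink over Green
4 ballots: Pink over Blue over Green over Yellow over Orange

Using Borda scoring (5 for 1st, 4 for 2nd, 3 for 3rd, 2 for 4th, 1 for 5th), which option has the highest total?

Orange: 7×4 + 14×5 + 2×3 + 14×5 + 17×3 + 2×5 + 4×1 = 239
Yellow: 7×3 + 14×1 + 2×1 + 14×2 + 17×5 + 2×3 + 4×2 = 164
Pink: 7×5 + 14×4 + 2×2 + 14×3 + 17×4 + 2×2 + 4×5 = 229
Blue: 7×2 + 14×2 + 2×4 + 14×4 + 17×2 + 2×4 + 4×4 = 164
Green: 7×1 + 14×3 + 2×5 + 14×1 + 17×1 + 2×1 + 4×3 = 104

Orange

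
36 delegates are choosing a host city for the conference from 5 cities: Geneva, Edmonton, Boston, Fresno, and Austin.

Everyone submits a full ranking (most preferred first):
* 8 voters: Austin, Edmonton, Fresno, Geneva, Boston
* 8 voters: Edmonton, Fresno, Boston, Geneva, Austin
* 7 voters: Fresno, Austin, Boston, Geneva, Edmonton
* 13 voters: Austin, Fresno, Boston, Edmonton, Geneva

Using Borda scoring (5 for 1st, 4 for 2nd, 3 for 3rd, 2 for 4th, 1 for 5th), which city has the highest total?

Geneva: 8×2 + 8×2 + 7×2 + 13×1 = 59
Edmonton: 8×4 + 8×5 + 7×1 + 13×2 = 105
Boston: 8×1 + 8×3 + 7×3 + 13×3 = 92
Fresno: 8×3 + 8×4 + 7×5 + 13×4 = 143
Austin: 8×5 + 8×1 + 7×4 + 13×5 = 141

Fresno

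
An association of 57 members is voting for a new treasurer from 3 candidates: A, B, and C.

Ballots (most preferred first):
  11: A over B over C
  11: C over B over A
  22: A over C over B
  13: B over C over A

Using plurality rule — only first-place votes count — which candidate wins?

A

First-place votes: A 33, B 13, C 11.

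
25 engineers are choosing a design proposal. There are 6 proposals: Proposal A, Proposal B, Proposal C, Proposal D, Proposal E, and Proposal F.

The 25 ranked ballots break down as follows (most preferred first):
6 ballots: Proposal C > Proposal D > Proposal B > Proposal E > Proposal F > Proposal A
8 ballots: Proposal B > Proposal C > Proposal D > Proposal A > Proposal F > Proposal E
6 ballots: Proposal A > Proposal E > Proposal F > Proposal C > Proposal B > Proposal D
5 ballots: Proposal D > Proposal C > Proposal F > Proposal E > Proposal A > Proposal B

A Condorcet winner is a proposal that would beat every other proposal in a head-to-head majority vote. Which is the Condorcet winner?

Proposal C

Proposal C vs Proposal A: 19–6
Proposal C vs Proposal B: 17–8
Proposal C vs Proposal D: 20–5
Proposal C vs Proposal E: 19–6
Proposal C vs Proposal F: 19–6
Proposal C beats every other proposal.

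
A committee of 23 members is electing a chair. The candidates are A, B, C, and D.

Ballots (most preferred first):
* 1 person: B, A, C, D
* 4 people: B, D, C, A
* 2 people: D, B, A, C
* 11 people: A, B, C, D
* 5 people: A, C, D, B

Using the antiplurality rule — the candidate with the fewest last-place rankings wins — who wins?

Last-place votes: A 4, B 5, C 2, D 12.

C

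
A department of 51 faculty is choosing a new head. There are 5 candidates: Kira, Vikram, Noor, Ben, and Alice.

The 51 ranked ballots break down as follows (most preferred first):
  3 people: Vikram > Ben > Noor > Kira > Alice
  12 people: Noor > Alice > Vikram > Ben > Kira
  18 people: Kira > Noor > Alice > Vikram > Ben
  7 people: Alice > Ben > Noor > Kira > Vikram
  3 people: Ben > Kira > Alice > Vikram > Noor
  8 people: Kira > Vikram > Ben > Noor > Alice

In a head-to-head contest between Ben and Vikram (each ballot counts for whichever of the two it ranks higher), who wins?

Ben is ranked above Vikram on 10 ballots; Vikram above Ben on 41.

Vikram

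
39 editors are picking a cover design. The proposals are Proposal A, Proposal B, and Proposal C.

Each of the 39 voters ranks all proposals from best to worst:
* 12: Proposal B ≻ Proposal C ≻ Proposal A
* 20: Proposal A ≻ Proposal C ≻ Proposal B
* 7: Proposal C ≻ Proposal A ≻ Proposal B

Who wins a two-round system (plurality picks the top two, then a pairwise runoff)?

Proposal A

Round 1 first-place votes: Proposal A 20, Proposal B 12, Proposal C 7. Proposal A and Proposal B advance.
Runoff: Proposal A is ranked above Proposal B on 27 ballots, Proposal B above Proposal A on 12.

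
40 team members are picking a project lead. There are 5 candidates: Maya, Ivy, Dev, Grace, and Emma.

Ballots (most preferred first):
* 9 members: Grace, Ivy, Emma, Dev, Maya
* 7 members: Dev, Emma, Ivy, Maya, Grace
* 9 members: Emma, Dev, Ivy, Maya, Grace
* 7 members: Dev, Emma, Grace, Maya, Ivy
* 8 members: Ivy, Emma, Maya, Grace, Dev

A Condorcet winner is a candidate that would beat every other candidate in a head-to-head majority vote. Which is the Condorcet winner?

Emma

Emma vs Maya: 40–0
Emma vs Ivy: 23–17
Emma vs Dev: 26–14
Emma vs Grace: 31–9
Emma beats every other candidate.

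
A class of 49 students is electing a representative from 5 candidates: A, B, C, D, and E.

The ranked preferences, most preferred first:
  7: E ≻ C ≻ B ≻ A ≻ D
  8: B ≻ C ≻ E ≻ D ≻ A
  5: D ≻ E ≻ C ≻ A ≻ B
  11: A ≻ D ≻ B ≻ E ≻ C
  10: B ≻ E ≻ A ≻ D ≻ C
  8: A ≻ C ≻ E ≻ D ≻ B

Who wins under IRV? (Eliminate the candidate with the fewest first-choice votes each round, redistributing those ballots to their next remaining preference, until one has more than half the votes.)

Round 1: A 19, B 18, C 0, D 5, E 7. C eliminated.
Round 2: A 19, B 18, D 5, E 7. D eliminated.
Round 3: A 19, B 18, E 12. E eliminated.
Round 4: A 24, B 25. B has a majority (≥25).

B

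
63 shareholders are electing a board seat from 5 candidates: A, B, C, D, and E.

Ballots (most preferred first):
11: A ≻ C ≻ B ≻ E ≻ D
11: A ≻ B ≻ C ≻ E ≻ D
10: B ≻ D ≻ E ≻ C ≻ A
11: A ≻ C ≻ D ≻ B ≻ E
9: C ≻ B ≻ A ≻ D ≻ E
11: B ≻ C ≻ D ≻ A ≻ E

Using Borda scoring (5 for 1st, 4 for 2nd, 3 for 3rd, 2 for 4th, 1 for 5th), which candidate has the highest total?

B

A: 11×5 + 11×5 + 10×1 + 11×5 + 9×3 + 11×2 = 224
B: 11×3 + 11×4 + 10×5 + 11×2 + 9×4 + 11×5 = 240
C: 11×4 + 11×3 + 10×2 + 11×4 + 9×5 + 11×4 = 230
D: 11×1 + 11×1 + 10×4 + 11×3 + 9×2 + 11×3 = 146
E: 11×2 + 11×2 + 10×3 + 11×1 + 9×1 + 11×1 = 105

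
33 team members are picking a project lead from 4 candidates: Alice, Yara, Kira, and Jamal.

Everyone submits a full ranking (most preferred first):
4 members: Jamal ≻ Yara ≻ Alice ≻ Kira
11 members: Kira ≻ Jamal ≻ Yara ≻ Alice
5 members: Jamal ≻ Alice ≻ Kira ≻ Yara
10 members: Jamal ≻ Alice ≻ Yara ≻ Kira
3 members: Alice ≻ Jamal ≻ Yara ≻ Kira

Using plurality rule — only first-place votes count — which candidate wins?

First-place votes: Alice 3, Yara 0, Kira 11, Jamal 19.

Jamal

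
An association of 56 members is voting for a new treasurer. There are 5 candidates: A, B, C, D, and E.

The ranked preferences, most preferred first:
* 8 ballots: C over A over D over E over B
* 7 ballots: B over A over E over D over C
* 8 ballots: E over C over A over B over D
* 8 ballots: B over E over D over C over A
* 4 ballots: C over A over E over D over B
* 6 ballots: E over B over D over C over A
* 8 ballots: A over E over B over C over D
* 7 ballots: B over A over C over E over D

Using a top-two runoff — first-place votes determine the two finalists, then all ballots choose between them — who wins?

Round 1 first-place votes: A 8, B 22, C 12, D 0, E 14. B and E advance.
Runoff: B is ranked above E on 22 ballots, E above B on 34.

E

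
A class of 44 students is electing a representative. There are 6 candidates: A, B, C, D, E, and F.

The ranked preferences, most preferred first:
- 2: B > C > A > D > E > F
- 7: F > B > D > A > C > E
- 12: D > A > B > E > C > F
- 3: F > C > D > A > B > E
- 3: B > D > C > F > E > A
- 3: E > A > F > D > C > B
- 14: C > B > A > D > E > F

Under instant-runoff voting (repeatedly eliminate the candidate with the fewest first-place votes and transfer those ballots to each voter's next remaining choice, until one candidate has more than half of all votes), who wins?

D

Round 1: A 0, B 5, C 14, D 12, E 3, F 10. A eliminated.
Round 2: B 5, C 14, D 12, E 3, F 10. E eliminated.
Round 3: B 5, C 14, D 12, F 13. B eliminated.
Round 4: C 16, D 15, F 13. F eliminated.
Round 5: C 19, D 25. D has a majority (≥23).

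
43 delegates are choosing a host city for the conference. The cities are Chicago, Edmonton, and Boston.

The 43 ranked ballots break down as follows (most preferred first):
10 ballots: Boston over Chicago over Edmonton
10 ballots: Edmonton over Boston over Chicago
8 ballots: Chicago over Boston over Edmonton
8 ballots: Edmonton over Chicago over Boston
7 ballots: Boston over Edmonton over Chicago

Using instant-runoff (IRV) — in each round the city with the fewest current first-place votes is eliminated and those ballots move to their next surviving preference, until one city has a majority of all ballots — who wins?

Boston

Round 1: Chicago 8, Edmonton 18, Boston 17. Chicago eliminated.
Round 2: Edmonton 18, Boston 25. Boston has a majority (≥22).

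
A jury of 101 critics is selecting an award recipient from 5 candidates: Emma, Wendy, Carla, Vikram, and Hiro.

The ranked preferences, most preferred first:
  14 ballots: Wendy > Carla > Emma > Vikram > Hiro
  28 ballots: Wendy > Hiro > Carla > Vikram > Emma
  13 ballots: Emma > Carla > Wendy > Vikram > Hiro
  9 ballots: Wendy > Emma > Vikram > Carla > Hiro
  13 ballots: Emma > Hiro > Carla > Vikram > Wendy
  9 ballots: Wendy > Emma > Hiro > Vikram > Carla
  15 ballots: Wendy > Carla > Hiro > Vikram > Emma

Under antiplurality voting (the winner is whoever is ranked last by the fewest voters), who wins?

Vikram

Last-place votes: Emma 43, Wendy 13, Carla 9, Vikram 0, Hiro 36.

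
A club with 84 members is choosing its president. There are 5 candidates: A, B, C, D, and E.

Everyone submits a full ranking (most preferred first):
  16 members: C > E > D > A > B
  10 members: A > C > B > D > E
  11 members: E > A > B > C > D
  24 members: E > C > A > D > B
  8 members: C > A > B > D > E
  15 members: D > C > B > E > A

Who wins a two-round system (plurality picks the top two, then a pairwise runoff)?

Round 1 first-place votes: A 10, B 0, C 24, D 15, E 35. E and C advance.
Runoff: E is ranked above C on 35 ballots, C above E on 49.

C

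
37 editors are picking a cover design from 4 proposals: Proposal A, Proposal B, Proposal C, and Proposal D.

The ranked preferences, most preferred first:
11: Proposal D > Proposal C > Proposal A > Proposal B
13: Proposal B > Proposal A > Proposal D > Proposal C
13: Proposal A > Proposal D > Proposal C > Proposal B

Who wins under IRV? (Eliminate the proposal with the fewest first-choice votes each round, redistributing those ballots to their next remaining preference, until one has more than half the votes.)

Proposal A

Round 1: Proposal A 13, Proposal B 13, Proposal C 0, Proposal D 11. Proposal C eliminated.
Round 2: Proposal A 13, Proposal B 13, Proposal D 11. Proposal D eliminated.
Round 3: Proposal A 24, Proposal B 13. Proposal A has a majority (≥19).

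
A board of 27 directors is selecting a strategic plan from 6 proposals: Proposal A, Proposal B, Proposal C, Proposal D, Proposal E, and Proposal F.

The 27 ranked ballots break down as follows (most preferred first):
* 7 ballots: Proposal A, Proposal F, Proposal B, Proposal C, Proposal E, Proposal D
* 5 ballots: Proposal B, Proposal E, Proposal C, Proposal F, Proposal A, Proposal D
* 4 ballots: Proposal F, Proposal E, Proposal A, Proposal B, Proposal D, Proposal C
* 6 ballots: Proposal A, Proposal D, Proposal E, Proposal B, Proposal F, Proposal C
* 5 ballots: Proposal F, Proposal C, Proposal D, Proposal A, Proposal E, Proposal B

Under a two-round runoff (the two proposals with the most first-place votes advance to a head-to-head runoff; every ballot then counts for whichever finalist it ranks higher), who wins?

Proposal F

Round 1 first-place votes: Proposal A 13, Proposal B 5, Proposal C 0, Proposal D 0, Proposal E 0, Proposal F 9. Proposal A and Proposal F advance.
Runoff: Proposal A is ranked above Proposal F on 13 ballots, Proposal F above Proposal A on 14.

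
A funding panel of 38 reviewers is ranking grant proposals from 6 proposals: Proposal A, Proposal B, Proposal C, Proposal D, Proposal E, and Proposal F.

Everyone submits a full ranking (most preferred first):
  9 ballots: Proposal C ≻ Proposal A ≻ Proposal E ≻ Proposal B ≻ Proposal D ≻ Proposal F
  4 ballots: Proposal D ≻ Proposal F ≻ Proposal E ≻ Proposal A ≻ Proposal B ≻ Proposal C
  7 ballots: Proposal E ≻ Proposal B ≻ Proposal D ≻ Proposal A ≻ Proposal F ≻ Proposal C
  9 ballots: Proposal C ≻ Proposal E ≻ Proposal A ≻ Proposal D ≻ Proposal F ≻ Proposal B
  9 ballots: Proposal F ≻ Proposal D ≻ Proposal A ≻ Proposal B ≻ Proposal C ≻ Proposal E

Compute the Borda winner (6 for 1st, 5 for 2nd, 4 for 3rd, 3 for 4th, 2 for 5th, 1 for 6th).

Proposal A

Proposal A: 9×5 + 4×3 + 7×3 + 9×4 + 9×4 = 150
Proposal B: 9×3 + 4×2 + 7×5 + 9×1 + 9×3 = 106
Proposal C: 9×6 + 4×1 + 7×1 + 9×6 + 9×2 = 137
Proposal D: 9×2 + 4×6 + 7×4 + 9×3 + 9×5 = 142
Proposal E: 9×4 + 4×4 + 7×6 + 9×5 + 9×1 = 148
Proposal F: 9×1 + 4×5 + 7×2 + 9×2 + 9×6 = 115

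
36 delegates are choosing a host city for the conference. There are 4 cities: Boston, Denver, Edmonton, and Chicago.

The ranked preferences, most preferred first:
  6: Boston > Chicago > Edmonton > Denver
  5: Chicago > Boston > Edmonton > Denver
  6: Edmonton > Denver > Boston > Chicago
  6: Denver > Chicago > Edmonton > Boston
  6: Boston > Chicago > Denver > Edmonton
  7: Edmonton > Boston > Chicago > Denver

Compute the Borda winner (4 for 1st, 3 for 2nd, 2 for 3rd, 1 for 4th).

Boston: 6×4 + 5×3 + 6×2 + 6×1 + 6×4 + 7×3 = 102
Denver: 6×1 + 5×1 + 6×3 + 6×4 + 6×2 + 7×1 = 72
Edmonton: 6×2 + 5×2 + 6×4 + 6×2 + 6×1 + 7×4 = 92
Chicago: 6×3 + 5×4 + 6×1 + 6×3 + 6×3 + 7×2 = 94

Boston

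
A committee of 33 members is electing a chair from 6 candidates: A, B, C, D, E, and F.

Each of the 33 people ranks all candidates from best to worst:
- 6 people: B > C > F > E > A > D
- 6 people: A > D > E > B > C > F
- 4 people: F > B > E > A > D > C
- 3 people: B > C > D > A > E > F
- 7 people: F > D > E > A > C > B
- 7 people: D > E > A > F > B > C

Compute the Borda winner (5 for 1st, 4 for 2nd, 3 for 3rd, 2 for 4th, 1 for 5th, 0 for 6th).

A: 6×1 + 6×5 + 4×2 + 3×2 + 7×2 + 7×3 = 85
B: 6×5 + 6×2 + 4×4 + 3×5 + 7×0 + 7×1 = 80
C: 6×4 + 6×1 + 4×0 + 3×4 + 7×1 + 7×0 = 49
D: 6×0 + 6×4 + 4×1 + 3×3 + 7×4 + 7×5 = 100
E: 6×2 + 6×3 + 4×3 + 3×1 + 7×3 + 7×4 = 94
F: 6×3 + 6×0 + 4×5 + 3×0 + 7×5 + 7×2 = 87

D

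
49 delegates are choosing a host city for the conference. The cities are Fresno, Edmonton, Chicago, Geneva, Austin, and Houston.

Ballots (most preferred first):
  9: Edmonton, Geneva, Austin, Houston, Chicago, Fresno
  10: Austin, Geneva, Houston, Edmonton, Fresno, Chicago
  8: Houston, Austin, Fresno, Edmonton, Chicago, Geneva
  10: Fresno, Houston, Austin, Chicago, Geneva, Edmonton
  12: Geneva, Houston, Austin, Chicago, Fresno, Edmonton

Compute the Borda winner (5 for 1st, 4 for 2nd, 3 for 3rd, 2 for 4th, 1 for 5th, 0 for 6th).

Houston

Fresno: 9×0 + 10×1 + 8×3 + 10×5 + 12×1 = 96
Edmonton: 9×5 + 10×2 + 8×2 + 10×0 + 12×0 = 81
Chicago: 9×1 + 10×0 + 8×1 + 10×2 + 12×2 = 61
Geneva: 9×4 + 10×4 + 8×0 + 10×1 + 12×5 = 146
Austin: 9×3 + 10×5 + 8×4 + 10×3 + 12×3 = 175
Houston: 9×2 + 10×3 + 8×5 + 10×4 + 12×4 = 176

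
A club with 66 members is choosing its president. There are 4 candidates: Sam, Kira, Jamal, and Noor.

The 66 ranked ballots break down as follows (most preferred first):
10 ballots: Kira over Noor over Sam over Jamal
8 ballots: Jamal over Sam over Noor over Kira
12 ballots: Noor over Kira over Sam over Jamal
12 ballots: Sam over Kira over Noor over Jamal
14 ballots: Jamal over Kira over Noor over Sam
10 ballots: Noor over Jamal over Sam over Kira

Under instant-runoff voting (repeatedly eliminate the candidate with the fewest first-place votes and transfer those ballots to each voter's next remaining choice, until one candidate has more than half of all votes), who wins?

Noor

Round 1: Sam 12, Kira 10, Jamal 22, Noor 22. Kira eliminated.
Round 2: Sam 12, Jamal 22, Noor 32. Sam eliminated.
Round 3: Jamal 22, Noor 44. Noor has a majority (≥34).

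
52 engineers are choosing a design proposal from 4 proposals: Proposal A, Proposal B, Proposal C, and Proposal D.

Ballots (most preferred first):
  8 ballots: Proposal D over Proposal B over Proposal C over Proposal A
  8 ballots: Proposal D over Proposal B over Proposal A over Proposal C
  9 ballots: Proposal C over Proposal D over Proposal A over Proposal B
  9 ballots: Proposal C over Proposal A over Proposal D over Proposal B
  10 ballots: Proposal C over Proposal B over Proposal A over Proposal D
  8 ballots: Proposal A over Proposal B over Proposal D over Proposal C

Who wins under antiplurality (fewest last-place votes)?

Last-place votes: Proposal A 8, Proposal B 18, Proposal C 16, Proposal D 10.

Proposal A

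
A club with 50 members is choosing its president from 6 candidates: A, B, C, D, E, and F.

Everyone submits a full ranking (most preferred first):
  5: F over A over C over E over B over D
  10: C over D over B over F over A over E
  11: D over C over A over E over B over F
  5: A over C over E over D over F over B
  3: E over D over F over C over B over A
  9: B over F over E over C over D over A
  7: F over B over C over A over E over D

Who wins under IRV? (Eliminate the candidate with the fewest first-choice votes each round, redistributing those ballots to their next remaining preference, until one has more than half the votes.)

C

Round 1: A 5, B 9, C 10, D 11, E 3, F 12. E eliminated.
Round 2: A 5, B 9, C 10, D 14, F 12. A eliminated.
Round 3: B 9, C 15, D 14, F 12. B eliminated.
Round 4: C 15, D 14, F 21. D eliminated.
Round 5: C 26, F 24. C has a majority (≥26).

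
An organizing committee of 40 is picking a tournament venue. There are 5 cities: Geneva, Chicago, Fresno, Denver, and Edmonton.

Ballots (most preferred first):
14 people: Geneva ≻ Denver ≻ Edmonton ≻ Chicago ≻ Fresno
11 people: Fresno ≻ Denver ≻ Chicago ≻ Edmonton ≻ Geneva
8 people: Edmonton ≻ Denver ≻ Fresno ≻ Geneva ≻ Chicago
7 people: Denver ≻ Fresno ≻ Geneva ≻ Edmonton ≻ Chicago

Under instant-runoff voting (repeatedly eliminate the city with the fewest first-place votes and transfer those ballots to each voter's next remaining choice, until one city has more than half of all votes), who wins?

Fresno

Round 1: Geneva 14, Chicago 0, Fresno 11, Denver 7, Edmonton 8. Chicago eliminated.
Round 2: Geneva 14, Fresno 11, Denver 7, Edmonton 8. Denver eliminated.
Round 3: Geneva 14, Fresno 18, Edmonton 8. Edmonton eliminated.
Round 4: Geneva 14, Fresno 26. Fresno has a majority (≥21).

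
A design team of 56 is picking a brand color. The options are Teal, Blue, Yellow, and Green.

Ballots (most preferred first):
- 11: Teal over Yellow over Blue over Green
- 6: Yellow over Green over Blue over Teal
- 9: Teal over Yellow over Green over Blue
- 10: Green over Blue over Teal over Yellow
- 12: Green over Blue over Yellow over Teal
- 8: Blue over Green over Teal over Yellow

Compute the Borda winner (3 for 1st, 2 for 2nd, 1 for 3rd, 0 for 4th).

Teal: 11×3 + 6×0 + 9×3 + 10×1 + 12×0 + 8×1 = 78
Blue: 11×1 + 6×1 + 9×0 + 10×2 + 12×2 + 8×3 = 85
Yellow: 11×2 + 6×3 + 9×2 + 10×0 + 12×1 + 8×0 = 70
Green: 11×0 + 6×2 + 9×1 + 10×3 + 12×3 + 8×2 = 103

Green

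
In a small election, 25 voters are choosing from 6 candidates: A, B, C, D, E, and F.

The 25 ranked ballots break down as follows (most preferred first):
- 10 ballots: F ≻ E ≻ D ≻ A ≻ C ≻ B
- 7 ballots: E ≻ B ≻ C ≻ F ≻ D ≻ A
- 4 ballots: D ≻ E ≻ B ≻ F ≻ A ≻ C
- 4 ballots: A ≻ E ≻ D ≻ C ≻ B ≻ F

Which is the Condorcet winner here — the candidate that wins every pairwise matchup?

E vs A: 21–4
E vs B: 25–0
E vs C: 25–0
E vs D: 21–4
E vs F: 15–10
E beats every other candidate.

E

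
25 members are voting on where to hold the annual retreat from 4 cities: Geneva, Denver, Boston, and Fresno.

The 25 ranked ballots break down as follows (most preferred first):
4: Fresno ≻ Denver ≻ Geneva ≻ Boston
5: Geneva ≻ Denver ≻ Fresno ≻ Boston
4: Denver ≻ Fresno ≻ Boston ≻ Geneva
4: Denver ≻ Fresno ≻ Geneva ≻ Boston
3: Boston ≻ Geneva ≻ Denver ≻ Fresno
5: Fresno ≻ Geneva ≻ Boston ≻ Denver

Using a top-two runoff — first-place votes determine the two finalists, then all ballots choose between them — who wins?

Round 1 first-place votes: Geneva 5, Denver 8, Boston 3, Fresno 9. Fresno and Denver advance.
Runoff: Fresno is ranked above Denver on 9 ballots, Denver above Fresno on 16.

Denver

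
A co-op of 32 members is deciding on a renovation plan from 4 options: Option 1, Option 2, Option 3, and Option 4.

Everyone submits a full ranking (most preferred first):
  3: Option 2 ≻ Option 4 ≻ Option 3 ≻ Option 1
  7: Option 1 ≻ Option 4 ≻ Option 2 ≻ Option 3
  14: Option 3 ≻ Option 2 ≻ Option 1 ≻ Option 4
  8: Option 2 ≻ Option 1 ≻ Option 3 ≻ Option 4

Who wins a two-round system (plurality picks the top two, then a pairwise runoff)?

Round 1 first-place votes: Option 1 7, Option 2 11, Option 3 14, Option 4 0. Option 3 and Option 2 advance.
Runoff: Option 3 is ranked above Option 2 on 14 ballots, Option 2 above Option 3 on 18.

Option 2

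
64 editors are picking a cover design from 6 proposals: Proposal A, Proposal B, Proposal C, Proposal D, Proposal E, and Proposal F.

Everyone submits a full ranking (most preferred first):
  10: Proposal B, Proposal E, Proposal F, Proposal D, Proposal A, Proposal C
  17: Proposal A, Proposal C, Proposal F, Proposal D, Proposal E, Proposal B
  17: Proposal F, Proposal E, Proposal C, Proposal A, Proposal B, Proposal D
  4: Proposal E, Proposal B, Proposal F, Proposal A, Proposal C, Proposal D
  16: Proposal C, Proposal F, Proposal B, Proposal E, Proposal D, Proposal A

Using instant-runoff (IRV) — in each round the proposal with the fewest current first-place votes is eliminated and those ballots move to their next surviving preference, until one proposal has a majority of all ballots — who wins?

Round 1: Proposal A 17, Proposal B 10, Proposal C 16, Proposal D 0, Proposal E 4, Proposal F 17. Proposal D eliminated.
Round 2: Proposal A 17, Proposal B 10, Proposal C 16, Proposal E 4, Proposal F 17. Proposal E eliminated.
Round 3: Proposal A 17, Proposal B 14, Proposal C 16, Proposal F 17. Proposal B eliminated.
Round 4: Proposal A 17, Proposal C 16, Proposal F 31. Proposal C eliminated.
Round 5: Proposal A 17, Proposal F 47. Proposal F has a majority (≥33).

Proposal F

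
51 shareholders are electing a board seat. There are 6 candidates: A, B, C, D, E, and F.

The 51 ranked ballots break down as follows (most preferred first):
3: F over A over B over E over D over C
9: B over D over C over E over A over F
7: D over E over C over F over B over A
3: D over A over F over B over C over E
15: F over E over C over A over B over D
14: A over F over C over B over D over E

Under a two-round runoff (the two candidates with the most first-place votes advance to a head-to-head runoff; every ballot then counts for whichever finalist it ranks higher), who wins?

Round 1 first-place votes: A 14, B 9, C 0, D 10, E 0, F 18. F and A advance.
Runoff: F is ranked above A on 25 ballots, A above F on 26.

A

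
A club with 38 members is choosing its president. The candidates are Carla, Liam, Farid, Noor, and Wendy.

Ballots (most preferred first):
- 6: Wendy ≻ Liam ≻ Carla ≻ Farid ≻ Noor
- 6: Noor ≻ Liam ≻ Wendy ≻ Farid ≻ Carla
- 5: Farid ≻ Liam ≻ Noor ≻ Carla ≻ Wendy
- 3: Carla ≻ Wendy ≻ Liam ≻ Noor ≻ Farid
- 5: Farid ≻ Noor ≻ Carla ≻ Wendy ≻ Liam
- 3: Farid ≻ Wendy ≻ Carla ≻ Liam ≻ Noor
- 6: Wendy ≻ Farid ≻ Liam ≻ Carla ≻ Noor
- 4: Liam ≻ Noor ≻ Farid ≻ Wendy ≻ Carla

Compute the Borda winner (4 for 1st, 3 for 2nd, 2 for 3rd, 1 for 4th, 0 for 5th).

Farid

Carla: 6×2 + 6×0 + 5×1 + 3×4 + 5×2 + 3×2 + 6×1 + 4×0 = 51
Liam: 6×3 + 6×3 + 5×3 + 3×2 + 5×0 + 3×1 + 6×2 + 4×4 = 88
Farid: 6×1 + 6×1 + 5×4 + 3×0 + 5×4 + 3×4 + 6×3 + 4×2 = 90
Noor: 6×0 + 6×4 + 5×2 + 3×1 + 5×3 + 3×0 + 6×0 + 4×3 = 64
Wendy: 6×4 + 6×2 + 5×0 + 3×3 + 5×1 + 3×3 + 6×4 + 4×1 = 87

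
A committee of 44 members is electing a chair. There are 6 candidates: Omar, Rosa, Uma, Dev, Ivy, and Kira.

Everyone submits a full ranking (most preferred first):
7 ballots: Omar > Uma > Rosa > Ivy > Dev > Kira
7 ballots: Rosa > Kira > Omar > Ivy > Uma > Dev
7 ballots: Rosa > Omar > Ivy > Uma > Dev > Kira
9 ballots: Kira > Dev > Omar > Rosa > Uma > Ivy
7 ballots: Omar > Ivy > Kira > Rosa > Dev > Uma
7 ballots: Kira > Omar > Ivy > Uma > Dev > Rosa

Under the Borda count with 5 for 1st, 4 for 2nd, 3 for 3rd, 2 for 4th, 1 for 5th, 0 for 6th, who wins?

Omar

Omar: 7×5 + 7×3 + 7×4 + 9×3 + 7×5 + 7×4 = 174
Rosa: 7×3 + 7×5 + 7×5 + 9×2 + 7×2 + 7×0 = 123
Uma: 7×4 + 7×1 + 7×2 + 9×1 + 7×0 + 7×2 = 72
Dev: 7×1 + 7×0 + 7×1 + 9×4 + 7×1 + 7×1 = 64
Ivy: 7×2 + 7×2 + 7×3 + 9×0 + 7×4 + 7×3 = 98
Kira: 7×0 + 7×4 + 7×0 + 9×5 + 7×3 + 7×5 = 129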